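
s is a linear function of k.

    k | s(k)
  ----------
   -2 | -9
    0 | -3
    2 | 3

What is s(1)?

Write s(k) = ak + b; the 3 given values yield a linear system in the 2 coefficients.
Solving, s(k) = 3k - 3.
Then s(1) = 0.

0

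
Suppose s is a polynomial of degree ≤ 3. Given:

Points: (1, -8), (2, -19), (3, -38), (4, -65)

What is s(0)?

-5

First differences: -11, -19, -27. Second differences: -8, -8.
Level-2 differences are constant, so s has degree 2.
Fitting a degree-2 polynomial gives s(t) = -4t² + t - 5.
The constant term is s(0) = -5.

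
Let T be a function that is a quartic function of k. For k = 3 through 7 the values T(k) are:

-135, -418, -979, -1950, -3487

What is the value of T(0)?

Write T(k) = ak^4 + bk³ + ck² + dk + e; the 5 given values yield a linear system in the 5 coefficients.
Solving, T(k) = -k^4 - 4k³ + 6k² - 2k + 6.
Then T(0) = 6.

6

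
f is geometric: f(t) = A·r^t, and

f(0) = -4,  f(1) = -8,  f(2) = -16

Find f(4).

Consecutive ratio: -8/(-4) = 2, and -16/(-8) = 2, so r = 2.
Then A·2^0 = -4 gives A = -4, and f(t) = -4·2^t.
f(4) = -4·2^4 = -64.

-64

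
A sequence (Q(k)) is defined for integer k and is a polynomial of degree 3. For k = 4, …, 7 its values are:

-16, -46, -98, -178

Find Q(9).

Write Q(k) = ak³ + bk² + ck + d; the 4 given values yield a linear system in the 4 coefficients.
Solving, Q(k) = -k³ + 4k² - 5k + 4.
Then Q(9) = -446.

-446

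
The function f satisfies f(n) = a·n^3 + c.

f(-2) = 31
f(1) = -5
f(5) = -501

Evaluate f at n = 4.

-257

From f(-2) = 31 and f(1) = -5: -8a + c = 31 and 1a + c = -5.
Subtracting: 9a = -36, so a = -4; then c = 31 − (-4)·(-8) = -1.
So f(n) = -4n³ − 1, and f(4) = -257.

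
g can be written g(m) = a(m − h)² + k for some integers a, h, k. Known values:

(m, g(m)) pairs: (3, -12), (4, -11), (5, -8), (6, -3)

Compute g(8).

13

First differences 1, 3, 5; second difference 2 = 2a, so a = 1.
Expanding, the m-coefficient is −2ah = -2h; matching it to the data gives h = 3, and then k = -12.
So g(m) = 1(m − 3)² − 12.
g(8) = 1·5² − 12 = 13.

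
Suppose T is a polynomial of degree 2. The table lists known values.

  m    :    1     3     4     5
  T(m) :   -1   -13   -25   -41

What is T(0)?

Write T(m) = am² + bm + c; the 4 given values yield a linear system in the 3 coefficients.
Solving, T(m) = -2m² + 2m - 1.
The constant term is T(0) = -1.

-1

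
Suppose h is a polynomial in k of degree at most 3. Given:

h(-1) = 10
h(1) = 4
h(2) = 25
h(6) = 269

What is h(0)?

Write h(k) = ak³ + bk² + ck + d; the 4 given values yield a linear system in the 4 coefficients.
Solving, the leading coefficient vanishes, and h(k) = 8k² - 3k - 1.
Then h(0) = -1.

-1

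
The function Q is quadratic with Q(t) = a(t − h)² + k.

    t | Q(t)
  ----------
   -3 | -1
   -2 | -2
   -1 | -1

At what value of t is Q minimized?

First differences -1, 1; second difference 2 = 2a, so a = 1.
Expanding, the t-coefficient is −2ah = -2h; matching it to the data gives h = -2, and then k = -2.
So Q(t) = 1(t + 2)² − 2.
Hence h = -2.

-2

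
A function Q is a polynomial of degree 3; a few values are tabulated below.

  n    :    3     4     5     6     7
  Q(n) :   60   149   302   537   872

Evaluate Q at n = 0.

-3

First differences: 89, 153, 235, 335. Second differences: 64, 82, 100. Third differences: 18, 18.
Level-3 differences are constant, so Q has degree 3.
Fitting a degree-3 polynomial gives Q(n) = 3n³ - 4n² + 6n - 3.
Then Q(0) = -3.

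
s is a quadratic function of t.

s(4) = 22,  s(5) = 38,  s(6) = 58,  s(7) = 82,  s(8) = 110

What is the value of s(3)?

Write s(t) = at² + bt + c; the 5 given values yield a linear system in the 3 coefficients.
Solving, s(t) = 2t² - 2t - 2.
Then s(3) = 10.

10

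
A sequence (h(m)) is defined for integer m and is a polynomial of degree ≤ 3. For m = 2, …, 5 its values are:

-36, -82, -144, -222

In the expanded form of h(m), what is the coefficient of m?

First differences: -46, -62, -78. Second differences: -16, -16.
Level-2 differences are constant, so h has degree 2.
Fitting a degree-2 polynomial gives h(m) = -8m² - 6m + 8.
The coefficient of m is -6.

-6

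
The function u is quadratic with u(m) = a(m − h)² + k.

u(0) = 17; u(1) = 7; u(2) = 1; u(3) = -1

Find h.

3

First differences -10, -6, -2; second difference 4 = 2a, so a = 2.
Expanding, the m-coefficient is −2ah = -4h; matching it to the data gives h = 3, and then k = -1.
So u(m) = 2(m − 3)² − 1.
Hence h = 3.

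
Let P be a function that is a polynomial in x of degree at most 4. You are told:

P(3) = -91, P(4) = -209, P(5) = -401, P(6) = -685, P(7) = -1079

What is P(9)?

-2269

Write P(x) = ax^4 + bx³ + cx² + dx + e; the 5 given values yield a linear system in the 5 coefficients.
Solving, the leading coefficient vanishes, and P(x) = -3x³ - x² - 1.
Then P(9) = -2269.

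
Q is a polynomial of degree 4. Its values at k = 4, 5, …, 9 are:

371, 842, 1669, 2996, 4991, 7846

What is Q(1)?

First differences: 471, 827, 1327, 1995, 2855. Second differences: 356, 500, 668, 860. Third differences: 144, 168, 192. Fourth differences: 24, 24.
Level-4 differences are constant, so Q has degree 4.
Fitting a degree-4 polynomial gives Q(k) = k^4 + 2k³ - 3k² + 7k + 7.
Then Q(1) = 14.

14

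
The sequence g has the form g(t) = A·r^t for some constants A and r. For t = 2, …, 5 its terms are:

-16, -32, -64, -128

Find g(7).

-512

Consecutive ratio: -32/(-16) = 2, and -64/(-32) = 2, so r = 2.
Then A·2^2 = -16 gives A = -4, and g(t) = -4·2^t.
g(7) = -4·2^7 = -512.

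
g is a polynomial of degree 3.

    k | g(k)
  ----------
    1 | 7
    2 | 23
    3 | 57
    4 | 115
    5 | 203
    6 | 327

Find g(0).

First differences: 16, 34, 58, 88, 124. Second differences: 18, 24, 30, 36. Third differences: 6, 6, 6.
Level-3 differences are constant, so g has degree 3.
Fitting a degree-3 polynomial gives g(k) = k³ + 3k² + 3.
Then g(0) = 3.

3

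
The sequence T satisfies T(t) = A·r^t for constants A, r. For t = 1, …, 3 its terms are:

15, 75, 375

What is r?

Consecutive ratio: 75/15 = 5, and 375/75 = 5, so r = 5.
Then A·5^1 = 15 gives A = 3, and T(t) = 3·5^t.

5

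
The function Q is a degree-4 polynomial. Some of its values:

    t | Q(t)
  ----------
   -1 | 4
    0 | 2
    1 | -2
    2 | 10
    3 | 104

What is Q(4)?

394

Write Q(t) = at^4 + bt³ + ct² + dt + e; the 5 given values yield a linear system in the 5 coefficients.
Solving, Q(t) = 2t^4 - t³ - 3t² - 2t + 2.
Then Q(4) = 394.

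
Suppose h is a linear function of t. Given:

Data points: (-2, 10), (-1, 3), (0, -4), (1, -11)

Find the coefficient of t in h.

First differences: -7, -7, -7.
Level-1 differences are constant, so h has degree 1.
Fitting a degree-1 polynomial gives h(t) = -7t - 4.
The coefficient of t is -7.

-7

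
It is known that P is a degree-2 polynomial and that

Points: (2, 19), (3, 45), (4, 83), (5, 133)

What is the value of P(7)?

269

Write P(n) = an² + bn + c; the 4 given values yield a linear system in the 3 coefficients.
Solving, P(n) = 6n² - 4n + 3.
Then P(7) = 269.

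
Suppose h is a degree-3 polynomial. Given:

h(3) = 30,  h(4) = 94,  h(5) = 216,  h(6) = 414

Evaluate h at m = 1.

4

Write h(m) = am³ + bm² + cm + d; the 4 given values yield a linear system in the 4 coefficients.
Solving, h(m) = 3m³ - 7m² + 2m + 6.
Then h(1) = 4.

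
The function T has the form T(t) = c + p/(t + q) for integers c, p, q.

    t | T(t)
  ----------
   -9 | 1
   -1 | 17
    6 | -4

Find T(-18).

0

(T(t) − c)(t + q) = p for each data point; the three points give a linear system in c and q, then p follows.
Solving: c = -1, q = 0, p = -18, so T(t) = -1 − 18/(t + 0).
Then T(-18) = -1 − 18/(-18) = 0.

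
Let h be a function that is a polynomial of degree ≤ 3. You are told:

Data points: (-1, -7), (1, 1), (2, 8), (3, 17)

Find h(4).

28

Write h(x) = ax³ + bx² + cx + d; the 4 given values yield a linear system in the 4 coefficients.
Solving, the leading coefficient vanishes, and h(x) = x² + 4x - 4.
Then h(4) = 28.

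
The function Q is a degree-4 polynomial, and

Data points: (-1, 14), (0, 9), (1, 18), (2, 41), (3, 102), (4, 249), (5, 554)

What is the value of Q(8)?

First differences: -5, 9, 23, 61, 147, 305. Second differences: 14, 14, 38, 86, 158. Third differences: 0, 24, 48, 72. Fourth differences: 24, 24, 24.
Level-4 differences are constant, so Q has degree 4.
Fitting a degree-4 polynomial gives Q(t) = t^4 - 2t³ + 6t² + 4t + 9.
Then Q(8) = 3497.

3497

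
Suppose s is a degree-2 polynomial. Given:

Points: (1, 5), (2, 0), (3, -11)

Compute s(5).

-51

Write s(t) = at² + bt + c; the 3 given values yield a linear system in the 3 coefficients.
Solving, s(t) = -3t² + 4t + 4.
Then s(5) = -51.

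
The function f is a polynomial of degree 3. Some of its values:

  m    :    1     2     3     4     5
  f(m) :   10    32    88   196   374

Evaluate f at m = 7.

1012

First differences: 22, 56, 108, 178. Second differences: 34, 52, 70. Third differences: 18, 18.
Level-3 differences are constant, so f has degree 3.
Fitting a degree-3 polynomial gives f(m) = 3m³ - m² + 4m + 4.
Then f(7) = 1012.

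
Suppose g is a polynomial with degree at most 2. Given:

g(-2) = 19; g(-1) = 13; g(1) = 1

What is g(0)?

Write g(n) = an² + bn + c; the 3 given values yield a linear system in the 3 coefficients.
Solving, the leading coefficient vanishes, and g(n) = -6n + 7.
The constant term is g(0) = 7.

7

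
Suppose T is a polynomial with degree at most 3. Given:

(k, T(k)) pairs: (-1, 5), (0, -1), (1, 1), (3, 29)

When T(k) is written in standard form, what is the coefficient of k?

Write T(k) = ak³ + bk² + ck + d; the 4 given values yield a linear system in the 4 coefficients.
Solving, the leading coefficient vanishes, and T(k) = 4k² - 2k - 1.
The coefficient of k is -2.

-2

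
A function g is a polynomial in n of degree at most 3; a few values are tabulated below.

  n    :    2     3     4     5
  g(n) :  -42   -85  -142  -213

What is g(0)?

2

Write g(n) = an³ + bn² + cn + d; the 4 given values yield a linear system in the 4 coefficients.
Solving, the leading coefficient vanishes, and g(n) = -7n² - 8n + 2.
The constant term is g(0) = 2.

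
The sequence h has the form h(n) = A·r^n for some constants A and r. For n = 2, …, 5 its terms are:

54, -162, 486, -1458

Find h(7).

Consecutive ratio: -162/54 = -3, and 486/(-162) = -3, so r = -3.
Then A·(-3)^2 = 54 gives A = 6, and h(n) = 6·(-3)^n.
h(7) = 6·(-3)^7 = -13122.

-13122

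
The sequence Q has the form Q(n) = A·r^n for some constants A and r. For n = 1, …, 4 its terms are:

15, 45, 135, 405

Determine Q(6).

3645

Consecutive ratio: 45/15 = 3, and 135/45 = 3, so r = 3.
Then A·3^1 = 15 gives A = 5, and Q(n) = 5·3^n.
Q(6) = 5·3^6 = 3645.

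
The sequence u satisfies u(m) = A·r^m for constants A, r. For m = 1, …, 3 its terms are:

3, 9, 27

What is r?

Consecutive ratio: 9/3 = 3, and 27/9 = 3, so r = 3.
Then A·3^1 = 3 gives A = 1, and u(m) = 1·3^m.

3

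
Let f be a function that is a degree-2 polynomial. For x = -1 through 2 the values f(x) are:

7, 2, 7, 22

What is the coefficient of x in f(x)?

Write f(x) = ax² + bx + c; the 4 given values yield a linear system in the 3 coefficients.
Solving, f(x) = 5x² + 2.
The coefficient of x is 0.

0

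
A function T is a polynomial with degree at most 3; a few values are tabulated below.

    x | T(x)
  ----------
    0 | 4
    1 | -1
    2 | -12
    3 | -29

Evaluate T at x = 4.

Write T(x) = ax³ + bx² + cx + d; the 4 given values yield a linear system in the 4 coefficients.
Solving, the leading coefficient vanishes, and T(x) = -3x² - 2x + 4.
Then T(4) = -52.

-52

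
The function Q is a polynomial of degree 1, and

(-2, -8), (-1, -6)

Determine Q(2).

Write Q(x) = ax + b; the 2 given values yield a linear system in the 2 coefficients.
Solving, Q(x) = 2x - 4.
Then Q(2) = 0.

0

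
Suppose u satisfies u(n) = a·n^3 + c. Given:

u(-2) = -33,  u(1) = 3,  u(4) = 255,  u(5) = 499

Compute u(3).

From u(-2) = -33 and u(1) = 3: -8a + c = -33 and 1a + c = 3.
Subtracting: 9a = 36, so a = 4; then c = -33 − 4·(-8) = -1.
So u(n) = 4n³ − 1, and u(3) = 107.

107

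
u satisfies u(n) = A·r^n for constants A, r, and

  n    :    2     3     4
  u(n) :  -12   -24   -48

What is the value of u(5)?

-96

Consecutive ratio: -24/(-12) = 2, and -48/(-24) = 2, so r = 2.
Then A·2^2 = -12 gives A = -3, and u(n) = -3·2^n.
u(5) = -3·2^5 = -96.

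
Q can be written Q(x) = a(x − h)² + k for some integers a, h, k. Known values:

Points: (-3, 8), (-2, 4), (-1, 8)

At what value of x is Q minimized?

-2

First differences -4, 4; second difference 8 = 2a, so a = 4.
Expanding, the x-coefficient is −2ah = -8h; matching it to the data gives h = -2, and then k = 4.
So Q(x) = 4(x + 2)² + 4.
Hence h = -2.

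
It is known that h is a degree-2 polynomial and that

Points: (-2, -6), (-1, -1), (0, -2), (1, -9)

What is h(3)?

-41

Write h(n) = an² + bn + c; the 4 given values yield a linear system in the 3 coefficients.
Solving, h(n) = -3n² - 4n - 2.
Then h(3) = -41.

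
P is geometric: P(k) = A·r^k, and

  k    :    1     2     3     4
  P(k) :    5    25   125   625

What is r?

Consecutive ratio: 25/5 = 5, and 125/25 = 5, so r = 5.
Then A·5^1 = 5 gives A = 1, and P(k) = 1·5^k.

5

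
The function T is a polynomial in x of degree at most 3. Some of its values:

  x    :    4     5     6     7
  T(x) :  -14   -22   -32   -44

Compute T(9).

First differences: -8, -10, -12. Second differences: -2, -2.
Level-2 differences are constant, so T has degree 2.
Fitting a degree-2 polynomial gives T(x) = -x² + x - 2.
Then T(9) = -74.

-74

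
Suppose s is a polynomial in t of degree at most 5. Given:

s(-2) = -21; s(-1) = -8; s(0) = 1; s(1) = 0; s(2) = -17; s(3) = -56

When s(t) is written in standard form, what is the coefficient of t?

5

First differences: 13, 9, -1, -17, -39. Second differences: -4, -10, -16, -22. Third differences: -6, -6, -6.
Level-3 differences are constant, so s has degree 3.
Fitting a degree-3 polynomial gives s(t) = -t³ - 5t² + 5t + 1.
The coefficient of t is 5.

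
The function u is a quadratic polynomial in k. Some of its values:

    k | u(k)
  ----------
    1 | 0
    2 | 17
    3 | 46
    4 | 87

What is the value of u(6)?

Write u(k) = ak² + bk + c; the 4 given values yield a linear system in the 3 coefficients.
Solving, u(k) = 6k² - k - 5.
Then u(6) = 205.

205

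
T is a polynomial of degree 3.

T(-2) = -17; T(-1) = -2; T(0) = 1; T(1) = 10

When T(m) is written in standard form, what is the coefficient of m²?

Write T(m) = am³ + bm² + cm + d; the 4 given values yield a linear system in the 4 coefficients.
Solving, T(m) = 3m³ + 3m² + 3m + 1.
The coefficient of m² is 3.

3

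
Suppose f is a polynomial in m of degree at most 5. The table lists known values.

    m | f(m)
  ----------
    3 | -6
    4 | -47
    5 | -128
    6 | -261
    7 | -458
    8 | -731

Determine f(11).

First differences: -41, -81, -133, -197, -273. Second differences: -40, -52, -64, -76. Third differences: -12, -12, -12.
Level-3 differences are constant, so f has degree 3.
Fitting a degree-3 polynomial gives f(m) = -2m³ + 4m² + 5m - 3.
Then f(11) = -2126.

-2126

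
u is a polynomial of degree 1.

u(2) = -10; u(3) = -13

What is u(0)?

Write u(n) = an + b; the 2 given values yield a linear system in the 2 coefficients.
Solving, u(n) = -3n - 4.
The constant term is u(0) = -4.

-4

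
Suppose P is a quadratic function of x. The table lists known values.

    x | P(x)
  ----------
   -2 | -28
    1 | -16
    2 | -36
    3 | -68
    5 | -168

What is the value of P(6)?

Write P(x) = ax² + bx + c; the 5 given values yield a linear system in the 3 coefficients.
Solving, P(x) = -6x² - 2x - 8.
Then P(6) = -236.

-236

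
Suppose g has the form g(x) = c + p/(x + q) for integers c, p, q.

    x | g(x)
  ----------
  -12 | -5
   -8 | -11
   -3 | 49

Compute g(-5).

-47

(g(x) − c)(x + q) = p for each data point; the three points give a linear system in c and q, then p follows.
Solving: c = 1, q = 4, p = 48, so g(x) = 1 + 48/(x + 4).
Then g(-5) = 1 + 48/(-1) = -47.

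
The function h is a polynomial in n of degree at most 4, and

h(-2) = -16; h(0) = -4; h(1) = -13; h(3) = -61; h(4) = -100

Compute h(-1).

-5

Write h(n) = an^4 + bn³ + cn² + dn + e; the 5 given values yield a linear system in the 5 coefficients.
Solving, the top 2 coefficients vanish, and h(n) = -5n² - 4n - 4.
Then h(-1) = -5.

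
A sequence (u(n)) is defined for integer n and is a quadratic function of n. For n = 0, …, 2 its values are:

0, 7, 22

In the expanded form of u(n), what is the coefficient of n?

3

Write u(n) = an² + bn + c; the 3 given values yield a linear system in the 3 coefficients.
Solving, u(n) = 4n² + 3n.
The coefficient of n is 3.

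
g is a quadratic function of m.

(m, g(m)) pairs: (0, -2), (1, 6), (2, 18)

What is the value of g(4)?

Write g(m) = am² + bm + c; the 3 given values yield a linear system in the 3 coefficients.
Solving, g(m) = 2m² + 6m - 2.
Then g(4) = 54.

54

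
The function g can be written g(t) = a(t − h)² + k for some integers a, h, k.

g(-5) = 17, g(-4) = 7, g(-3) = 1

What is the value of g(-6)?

First differences -10, -6; second difference 4 = 2a, so a = 2.
Expanding, the t-coefficient is −2ah = -4h; matching it to the data gives h = -2, and then k = -1.
So g(t) = 2(t + 2)² − 1.
g(-6) = 2·(-4)² − 1 = 31.

31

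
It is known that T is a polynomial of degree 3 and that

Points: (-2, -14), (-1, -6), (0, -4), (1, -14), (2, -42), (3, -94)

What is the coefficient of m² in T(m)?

-6

First differences: 8, 2, -10, -28, -52. Second differences: -6, -12, -18, -24. Third differences: -6, -6, -6.
Level-3 differences are constant, so T has degree 3.
Fitting a degree-3 polynomial gives T(m) = -m³ - 6m² - 3m - 4.
The coefficient of m² is -6.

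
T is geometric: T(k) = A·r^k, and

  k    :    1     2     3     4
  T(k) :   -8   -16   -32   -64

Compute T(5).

Consecutive ratio: -16/(-8) = 2, and -32/(-16) = 2, so r = 2.
Then A·2^1 = -8 gives A = -4, and T(k) = -4·2^k.
T(5) = -4·2^5 = -128.

-128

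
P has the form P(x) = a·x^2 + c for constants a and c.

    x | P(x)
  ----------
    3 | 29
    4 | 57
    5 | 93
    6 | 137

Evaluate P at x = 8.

From P(3) = 29 and P(4) = 57: 9a + c = 29 and 16a + c = 57.
Subtracting: 7a = 28, so a = 4; then c = 29 − 4·9 = -7.
So P(x) = 4x² − 7, and P(8) = 249.

249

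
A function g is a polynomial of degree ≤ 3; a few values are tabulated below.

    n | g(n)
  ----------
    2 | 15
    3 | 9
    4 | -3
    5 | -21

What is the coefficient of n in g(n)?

Write g(n) = an³ + bn² + cn + d; the 4 given values yield a linear system in the 4 coefficients.
Solving, the leading coefficient vanishes, and g(n) = -3n² + 9n + 9.
The coefficient of n is 9.

9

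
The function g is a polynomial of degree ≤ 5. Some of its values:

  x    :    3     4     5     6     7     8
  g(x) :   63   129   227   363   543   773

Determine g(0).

First differences: 66, 98, 136, 180, 230. Second differences: 32, 38, 44, 50. Third differences: 6, 6, 6.
Level-3 differences are constant, so g has degree 3.
Fitting a degree-3 polynomial gives g(x) = x³ + 4x² + x - 3.
Then g(0) = -3.

-3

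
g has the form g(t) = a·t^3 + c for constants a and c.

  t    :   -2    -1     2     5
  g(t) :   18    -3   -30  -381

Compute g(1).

-9

From g(-2) = 18 and g(-1) = -3: -8a + c = 18 and -1a + c = -3.
Subtracting: 7a = -21, so a = -3; then c = 18 − (-3)·(-8) = -6.
So g(t) = -3t³ − 6, and g(1) = -9.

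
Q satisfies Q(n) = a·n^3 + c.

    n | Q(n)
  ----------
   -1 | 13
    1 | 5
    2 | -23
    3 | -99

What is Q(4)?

From Q(-1) = 13 and Q(1) = 5: -1a + c = 13 and 1a + c = 5.
Subtracting: 2a = -8, so a = -4; then c = 13 − (-4)·(-1) = 9.
So Q(n) = -4n³ + 9, and Q(4) = -247.

-247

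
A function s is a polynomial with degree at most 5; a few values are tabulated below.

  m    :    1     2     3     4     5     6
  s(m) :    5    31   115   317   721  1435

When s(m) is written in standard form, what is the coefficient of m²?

4

First differences: 26, 84, 202, 404, 714. Second differences: 58, 118, 202, 310. Third differences: 60, 84, 108. Fourth differences: 24, 24.
Level-4 differences are constant, so s has degree 4.
Fitting a degree-4 polynomial gives s(m) = m^4 + 4m² - m + 1.
The coefficient of m² is 4.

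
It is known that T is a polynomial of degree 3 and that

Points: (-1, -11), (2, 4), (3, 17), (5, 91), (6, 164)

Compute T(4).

Write T(m) = am³ + bm² + cm + d; the 5 given values yield a linear system in the 4 coefficients.
Solving, T(m) = m³ - 2m² + 4m - 4.
Then T(4) = 44.

44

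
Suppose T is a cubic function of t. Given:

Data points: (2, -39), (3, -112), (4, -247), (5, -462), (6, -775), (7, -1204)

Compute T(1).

Write T(t) = at³ + bt² + ct + d; the 6 given values yield a linear system in the 4 coefficients.
Solving, T(t) = -3t³ - 4t² + 4t - 7.
Then T(1) = -10.

-10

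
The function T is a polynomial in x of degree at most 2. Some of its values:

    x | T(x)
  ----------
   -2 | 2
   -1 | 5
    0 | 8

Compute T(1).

Write T(x) = ax² + bx + c; the 3 given values yield a linear system in the 3 coefficients.
Solving, the leading coefficient vanishes, and T(x) = 3x + 8.
Then T(1) = 11.

11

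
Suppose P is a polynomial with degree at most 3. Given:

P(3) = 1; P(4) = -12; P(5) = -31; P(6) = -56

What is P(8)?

-124

Write P(m) = am³ + bm² + cm + d; the 4 given values yield a linear system in the 4 coefficients.
Solving, the leading coefficient vanishes, and P(m) = -3m² + 8m + 4.
Then P(8) = -124.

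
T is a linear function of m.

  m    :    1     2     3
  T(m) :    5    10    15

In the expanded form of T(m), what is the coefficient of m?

5

Write T(m) = am + b; the 3 given values yield a linear system in the 2 coefficients.
Solving, T(m) = 5m.
The coefficient of m is 5.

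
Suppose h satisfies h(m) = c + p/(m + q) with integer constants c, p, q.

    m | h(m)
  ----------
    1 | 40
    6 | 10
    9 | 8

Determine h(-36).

3

(h(m) − c)(m + q) = p for each data point; the three points give a linear system in c and q, then p follows.
Solving: c = 4, q = 0, p = 36, so h(m) = 4 + 36/(m + 0).
Then h(-36) = 4 + 36/(-36) = 3.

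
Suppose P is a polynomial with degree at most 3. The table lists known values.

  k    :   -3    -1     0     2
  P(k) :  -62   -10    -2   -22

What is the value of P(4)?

Write P(k) = ak³ + bk² + ck + d; the 4 given values yield a linear system in the 4 coefficients.
Solving, the leading coefficient vanishes, and P(k) = -6k² + 2k - 2.
Then P(4) = -90.

-90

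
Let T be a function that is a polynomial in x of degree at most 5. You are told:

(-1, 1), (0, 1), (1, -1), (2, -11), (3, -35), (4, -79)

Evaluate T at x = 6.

-251

Write T(x) = ax^5 + bx^4 + cx³ + dx² + ex + p; the 6 given values yield a linear system in the 6 coefficients.
Solving, the top 2 coefficients vanish, and T(x) = -x³ - x² + 1.
Then T(6) = -251.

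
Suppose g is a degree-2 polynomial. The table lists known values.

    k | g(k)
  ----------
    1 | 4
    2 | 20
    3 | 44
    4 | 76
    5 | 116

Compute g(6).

164

First differences: 16, 24, 32, 40. Second differences: 8, 8, 8.
Level-2 differences are constant, so g has degree 2.
Extending the table by one column gives the next first difference 48, so g(6) = 116 + 48 = 164.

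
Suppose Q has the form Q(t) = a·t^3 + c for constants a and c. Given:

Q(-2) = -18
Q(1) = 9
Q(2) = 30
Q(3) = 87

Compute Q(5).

From Q(-2) = -18 and Q(1) = 9: -8a + c = -18 and 1a + c = 9.
Subtracting: 9a = 27, so a = 3; then c = -18 − 3·(-8) = 6.
So Q(t) = 3t³ + 6, and Q(5) = 381.

381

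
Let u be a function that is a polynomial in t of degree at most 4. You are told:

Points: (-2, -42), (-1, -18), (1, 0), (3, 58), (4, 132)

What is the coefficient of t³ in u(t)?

2

Write u(t) = at^4 + bt³ + ct² + dt + e; the 5 given values yield a linear system in the 5 coefficients.
Solving, the leading coefficient vanishes, and u(t) = 2t³ - t² + 7t - 8.
The coefficient of t³ is 2.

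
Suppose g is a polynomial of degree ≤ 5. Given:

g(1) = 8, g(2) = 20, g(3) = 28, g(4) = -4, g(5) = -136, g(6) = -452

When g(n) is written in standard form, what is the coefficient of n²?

First differences: 12, 8, -32, -132, -316. Second differences: -4, -40, -100, -184. Third differences: -36, -60, -84. Fourth differences: -24, -24.
Level-4 differences are constant, so g has degree 4.
Fitting a degree-4 polynomial gives g(n) = -n^4 + 4n³ - n² + 2n + 4.
The coefficient of n² is -1.

-1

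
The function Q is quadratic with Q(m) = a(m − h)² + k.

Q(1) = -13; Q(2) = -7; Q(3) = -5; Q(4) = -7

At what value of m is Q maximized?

First differences 6, 2, -2; second difference -4 = 2a, so a = -2.
Expanding, the m-coefficient is −2ah = 4h; matching it to the data gives h = 3, and then k = -5.
So Q(m) = -2(m − 3)² − 5.
Hence h = 3.

3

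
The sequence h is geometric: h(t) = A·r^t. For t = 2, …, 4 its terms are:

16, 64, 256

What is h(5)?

1024

Consecutive ratio: 64/16 = 4, and 256/64 = 4, so r = 4.
Then A·4^2 = 16 gives A = 1, and h(t) = 1·4^t.
h(5) = 1·4^5 = 1024.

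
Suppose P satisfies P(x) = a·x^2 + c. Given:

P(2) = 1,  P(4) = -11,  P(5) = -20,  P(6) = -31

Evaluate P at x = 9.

From P(2) = 1 and P(4) = -11: 4a + c = 1 and 16a + c = -11.
Subtracting: 12a = -12, so a = -1; then c = 1 − (-1)·4 = 5.
So P(x) = -1x² + 5, and P(9) = -76.

-76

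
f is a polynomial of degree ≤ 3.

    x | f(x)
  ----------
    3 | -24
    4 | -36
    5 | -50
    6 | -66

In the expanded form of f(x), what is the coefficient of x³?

0

Write f(x) = ax³ + bx² + cx + d; the 4 given values yield a linear system in the 4 coefficients.
Solving, the leading coefficient vanishes, and f(x) = -x² - 5x.
The coefficient of x³ is 0.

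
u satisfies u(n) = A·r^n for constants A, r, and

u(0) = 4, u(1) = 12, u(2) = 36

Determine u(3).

Consecutive ratio: 12/4 = 3, and 36/12 = 3, so r = 3.
Then A·3^0 = 4 gives A = 4, and u(n) = 4·3^n.
u(3) = 4·3^3 = 108.

108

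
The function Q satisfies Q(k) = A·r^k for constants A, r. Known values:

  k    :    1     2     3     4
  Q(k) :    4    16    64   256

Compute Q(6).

Consecutive ratio: 16/4 = 4, and 64/16 = 4, so r = 4.
Then A·4^1 = 4 gives A = 1, and Q(k) = 1·4^k.
Q(6) = 1·4^6 = 4096.

4096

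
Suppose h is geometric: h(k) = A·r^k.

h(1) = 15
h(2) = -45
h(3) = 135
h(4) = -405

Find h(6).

Consecutive ratio: -45/15 = -3, and 135/(-45) = -3, so r = -3.
Then A·(-3)^1 = 15 gives A = -5, and h(k) = -5·(-3)^k.
h(6) = -5·(-3)^6 = -3645.

-3645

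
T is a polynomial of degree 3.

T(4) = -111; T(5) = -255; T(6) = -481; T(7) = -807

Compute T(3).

Write T(x) = ax³ + bx² + cx + d; the 4 given values yield a linear system in the 4 coefficients.
Solving, T(x) = -3x³ + 4x² + 3x + 5.
Then T(3) = -31.

-31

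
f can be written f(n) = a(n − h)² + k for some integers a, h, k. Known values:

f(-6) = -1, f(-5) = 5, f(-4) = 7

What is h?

First differences 6, 2; second difference -4 = 2a, so a = -2.
Expanding, the n-coefficient is −2ah = 4h; matching it to the data gives h = -4, and then k = 7.
So f(n) = -2(n + 4)² + 7.
Hence h = -4.

-4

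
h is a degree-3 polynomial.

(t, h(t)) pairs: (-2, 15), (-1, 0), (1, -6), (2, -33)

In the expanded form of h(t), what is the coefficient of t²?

-2

Write h(t) = at³ + bt² + ct + d; the 4 given values yield a linear system in the 4 coefficients.
Solving, h(t) = -3t³ - 2t² - 1.
The coefficient of t² is -2.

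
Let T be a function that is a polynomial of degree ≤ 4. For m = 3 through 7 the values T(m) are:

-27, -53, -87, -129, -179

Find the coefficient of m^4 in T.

0

First differences: -26, -34, -42, -50. Second differences: -8, -8, -8.
Level-2 differences are constant, so T has degree 2.
Fitting a degree-2 polynomial gives T(m) = -4m² + 2m + 3.
The coefficient of m^4 is 0.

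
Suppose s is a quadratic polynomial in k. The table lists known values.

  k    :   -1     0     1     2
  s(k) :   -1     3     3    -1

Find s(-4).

First differences: 4, 0, -4. Second differences: -4, -4.
Level-2 differences are constant, so s has degree 2.
Fitting a degree-2 polynomial gives s(k) = -2k² + 2k + 3.
Then s(-4) = -37.

-37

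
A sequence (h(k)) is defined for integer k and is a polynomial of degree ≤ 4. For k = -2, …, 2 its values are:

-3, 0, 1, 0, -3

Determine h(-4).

-15

First differences: 3, 1, -1, -3. Second differences: -2, -2, -2.
Level-2 differences are constant, so h has degree 2.
Fitting a degree-2 polynomial gives h(k) = -k² + 1.
Then h(-4) = -15.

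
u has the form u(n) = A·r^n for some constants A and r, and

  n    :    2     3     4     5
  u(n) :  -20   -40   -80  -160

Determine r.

Consecutive ratio: -40/(-20) = 2, and -80/(-40) = 2, so r = 2.
Then A·2^2 = -20 gives A = -5, and u(n) = -5·2^n.

2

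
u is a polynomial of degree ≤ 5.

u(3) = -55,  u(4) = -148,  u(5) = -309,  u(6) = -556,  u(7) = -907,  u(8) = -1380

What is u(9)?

First differences: -93, -161, -247, -351, -473. Second differences: -68, -86, -104, -122. Third differences: -18, -18, -18.
Level-3 differences are constant, so u has degree 3.
Fitting a degree-3 polynomial gives u(x) = -3x³ + 2x² + 4x - 4.
Then u(9) = -1993.

-1993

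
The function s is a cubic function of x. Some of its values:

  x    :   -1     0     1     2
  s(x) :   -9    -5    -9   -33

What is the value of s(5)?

-345

Write s(x) = ax³ + bx² + cx + d; the 4 given values yield a linear system in the 4 coefficients.
Solving, s(x) = -2x³ - 4x² + 2x - 5.
Then s(5) = -345.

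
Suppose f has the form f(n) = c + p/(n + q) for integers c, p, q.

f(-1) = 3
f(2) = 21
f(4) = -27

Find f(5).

(f(n) − c)(n + q) = p for each data point; the three points give a linear system in c and q, then p follows.
Solving: c = -3, q = -3, p = -24, so f(n) = -3 − 24/(n − 3).
Then f(5) = -3 − 24/2 = -15.

-15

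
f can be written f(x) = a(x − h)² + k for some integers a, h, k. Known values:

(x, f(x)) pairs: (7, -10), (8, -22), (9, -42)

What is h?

6

First differences -12, -20; second difference -8 = 2a, so a = -4.
Expanding, the x-coefficient is −2ah = 8h; matching it to the data gives h = 6, and then k = -6.
So f(x) = -4(x − 6)² − 6.
Hence h = 6.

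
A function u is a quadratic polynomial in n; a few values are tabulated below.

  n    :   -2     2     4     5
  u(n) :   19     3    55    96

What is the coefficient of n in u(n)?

Write u(n) = an² + bn + c; the 4 given values yield a linear system in the 3 coefficients.
Solving, u(n) = 5n² - 4n - 9.
The coefficient of n is -4.

-4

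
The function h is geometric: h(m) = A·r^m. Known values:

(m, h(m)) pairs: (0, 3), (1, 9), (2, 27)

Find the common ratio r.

Consecutive ratio: 9/3 = 3, and 27/9 = 3, so r = 3.
Then A·3^0 = 3 gives A = 3, and h(m) = 3·3^m.

3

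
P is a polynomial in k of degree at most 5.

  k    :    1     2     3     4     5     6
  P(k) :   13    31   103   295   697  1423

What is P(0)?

7

Write P(k) = ak^5 + bk^4 + ck³ + dk² + ek + p; the 6 given values yield a linear system in the 6 coefficients.
Solving, the leading coefficient vanishes, and P(k) = k^4 + k³ - 4k² + 8k + 7.
Then P(0) = 7.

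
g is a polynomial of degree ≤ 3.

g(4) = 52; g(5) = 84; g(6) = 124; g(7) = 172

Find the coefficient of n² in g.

4

Write g(n) = an³ + bn² + cn + d; the 4 given values yield a linear system in the 4 coefficients.
Solving, the leading coefficient vanishes, and g(n) = 4n² - 4n + 4.
The coefficient of n² is 4.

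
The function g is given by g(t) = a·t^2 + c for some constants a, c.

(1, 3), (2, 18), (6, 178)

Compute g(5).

From g(1) = 3 and g(2) = 18: 1a + c = 3 and 4a + c = 18.
Subtracting: 3a = 15, so a = 5; then c = 3 − 5·1 = -2.
So g(t) = 5t² − 2, and g(5) = 123.

123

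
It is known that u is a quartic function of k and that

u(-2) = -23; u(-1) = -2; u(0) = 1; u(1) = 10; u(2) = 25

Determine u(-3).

Write u(k) = ak^4 + bk³ + ck² + dk + e; the 5 given values yield a linear system in the 5 coefficients.
Solving, u(k) = -k^4 + 2k³ + 4k² + 4k + 1.
Then u(-3) = -110.

-110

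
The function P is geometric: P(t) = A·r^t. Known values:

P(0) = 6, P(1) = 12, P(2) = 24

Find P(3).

Consecutive ratio: 12/6 = 2, and 24/12 = 2, so r = 2.
Then A·2^0 = 6 gives A = 6, and P(t) = 6·2^t.
P(3) = 6·2^3 = 48.

48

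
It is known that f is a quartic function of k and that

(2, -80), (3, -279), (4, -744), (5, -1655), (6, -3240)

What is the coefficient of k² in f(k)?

Write f(k) = ak^4 + bk³ + ck² + dk + e; the 5 given values yield a linear system in the 5 coefficients.
Solving, f(k) = -2k^4 - 2k³ - 5k² - 6k.
The coefficient of k² is -5.

-5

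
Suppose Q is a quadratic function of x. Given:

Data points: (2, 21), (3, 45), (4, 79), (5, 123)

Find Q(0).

3

First differences: 24, 34, 44. Second differences: 10, 10.
Level-2 differences are constant, so Q has degree 2.
Fitting a degree-2 polynomial gives Q(x) = 5x² - x + 3.
Then Q(0) = 3.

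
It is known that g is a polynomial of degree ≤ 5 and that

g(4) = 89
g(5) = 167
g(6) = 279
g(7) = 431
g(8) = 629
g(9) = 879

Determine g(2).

11

First differences: 78, 112, 152, 198, 250. Second differences: 34, 40, 46, 52. Third differences: 6, 6, 6.
Level-3 differences are constant, so g has degree 3.
Fitting a degree-3 polynomial gives g(n) = n³ + 2n² - n - 3.
Then g(2) = 11.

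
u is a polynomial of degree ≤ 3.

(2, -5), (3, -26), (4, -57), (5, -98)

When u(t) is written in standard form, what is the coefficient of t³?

Write u(t) = at³ + bt² + ct + d; the 4 given values yield a linear system in the 4 coefficients.
Solving, the leading coefficient vanishes, and u(t) = -5t² + 4t + 7.
The coefficient of t³ is 0.

0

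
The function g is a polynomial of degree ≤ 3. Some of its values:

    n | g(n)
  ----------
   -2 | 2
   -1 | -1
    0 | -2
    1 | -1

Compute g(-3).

First differences: -3, -1, 1. Second differences: 2, 2.
Level-2 differences are constant, so g has degree 2.
Fitting a degree-2 polynomial gives g(n) = n² - 2.
Then g(-3) = 7.

7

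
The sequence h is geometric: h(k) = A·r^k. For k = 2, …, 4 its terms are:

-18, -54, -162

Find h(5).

-486

Consecutive ratio: -54/(-18) = 3, and -162/(-54) = 3, so r = 3.
Then A·3^2 = -18 gives A = -2, and h(k) = -2·3^k.
h(5) = -2·3^5 = -486.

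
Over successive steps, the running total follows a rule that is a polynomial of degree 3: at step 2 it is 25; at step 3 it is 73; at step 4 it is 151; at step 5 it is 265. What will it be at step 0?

-5

Write the value at x as u(x).
Write u(x) = ax³ + bx² + cx + d; the 4 given values yield a linear system in the 4 coefficients.
Solving, u(x) = x³ + 6x² - x - 5.
Then u(0) = -5.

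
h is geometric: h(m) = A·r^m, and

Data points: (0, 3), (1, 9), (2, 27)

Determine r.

Consecutive ratio: 9/3 = 3, and 27/9 = 3, so r = 3.
Then A·3^0 = 3 gives A = 3, and h(m) = 3·3^m.

3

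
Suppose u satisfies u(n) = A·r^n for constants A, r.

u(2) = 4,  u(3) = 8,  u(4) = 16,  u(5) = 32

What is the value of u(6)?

64

Consecutive ratio: 8/4 = 2, and 16/8 = 2, so r = 2.
Then A·2^2 = 4 gives A = 1, and u(n) = 1·2^n.
u(6) = 1·2^6 = 64.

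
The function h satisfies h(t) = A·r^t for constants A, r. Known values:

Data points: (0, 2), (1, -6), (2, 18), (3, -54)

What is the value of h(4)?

162

Consecutive ratio: -6/2 = -3, and 18/(-6) = -3, so r = -3.
Then A·(-3)^0 = 2 gives A = 2, and h(t) = 2·(-3)^t.
h(4) = 2·(-3)^4 = 162.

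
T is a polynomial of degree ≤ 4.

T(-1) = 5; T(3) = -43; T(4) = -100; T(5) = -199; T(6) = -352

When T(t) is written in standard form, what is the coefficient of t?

Write T(t) = at^4 + bt³ + ct² + dt + e; the 5 given values yield a linear system in the 5 coefficients.
Solving, the leading coefficient vanishes, and T(t) = -2t³ + 3t² - 4t - 4.
The coefficient of t is -4.

-4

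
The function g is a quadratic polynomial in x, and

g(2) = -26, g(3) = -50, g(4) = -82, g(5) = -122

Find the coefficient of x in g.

First differences: -24, -32, -40. Second differences: -8, -8.
Level-2 differences are constant, so g has degree 2.
Fitting a degree-2 polynomial gives g(x) = -4x² - 4x - 2.
The coefficient of x is -4.

-4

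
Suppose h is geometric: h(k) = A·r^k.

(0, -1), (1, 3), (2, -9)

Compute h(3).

Consecutive ratio: 3/(-1) = -3, and -9/3 = -3, so r = -3.
Then A·(-3)^0 = -1 gives A = -1, and h(k) = -1·(-3)^k.
h(3) = -1·(-3)^3 = 27.

27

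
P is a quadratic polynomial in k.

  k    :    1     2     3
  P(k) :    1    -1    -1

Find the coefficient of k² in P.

Write P(k) = ak² + bk + c; the 3 given values yield a linear system in the 3 coefficients.
Solving, P(k) = k² - 5k + 5.
The coefficient of k² is 1.

1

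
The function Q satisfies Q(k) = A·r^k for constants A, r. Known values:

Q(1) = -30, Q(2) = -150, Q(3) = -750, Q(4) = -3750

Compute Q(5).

Consecutive ratio: -150/(-30) = 5, and -750/(-150) = 5, so r = 5.
Then A·5^1 = -30 gives A = -6, and Q(k) = -6·5^k.
Q(5) = -6·5^5 = -18750.

-18750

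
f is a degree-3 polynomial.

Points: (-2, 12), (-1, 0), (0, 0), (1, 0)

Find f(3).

-48

Write f(t) = at³ + bt² + ct + d; the 4 given values yield a linear system in the 4 coefficients.
Solving, f(t) = -2t³ + 2t.
Then f(3) = -48.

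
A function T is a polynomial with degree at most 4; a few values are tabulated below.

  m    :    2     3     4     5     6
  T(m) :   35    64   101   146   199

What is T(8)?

Write T(m) = am^4 + bm³ + cm² + dm + e; the 5 given values yield a linear system in the 5 coefficients.
Solving, the top 2 coefficients vanish, and T(m) = 4m² + 9m + 1.
Then T(8) = 329.

329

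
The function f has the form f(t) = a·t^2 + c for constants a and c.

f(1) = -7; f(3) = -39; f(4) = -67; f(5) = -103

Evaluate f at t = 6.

-147

From f(1) = -7 and f(3) = -39: 1a + c = -7 and 9a + c = -39.
Subtracting: 8a = -32, so a = -4; then c = -7 − (-4)·1 = -3.
So f(t) = -4t² − 3, and f(6) = -147.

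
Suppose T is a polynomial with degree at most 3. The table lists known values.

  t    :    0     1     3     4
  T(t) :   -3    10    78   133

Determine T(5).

Write T(t) = at³ + bt² + ct + d; the 4 given values yield a linear system in the 4 coefficients.
Solving, the leading coefficient vanishes, and T(t) = 7t² + 6t - 3.
Then T(5) = 202.

202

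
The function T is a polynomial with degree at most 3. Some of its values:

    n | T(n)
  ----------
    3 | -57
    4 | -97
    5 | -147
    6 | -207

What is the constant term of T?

Write T(n) = an³ + bn² + cn + d; the 4 given values yield a linear system in the 4 coefficients.
Solving, the leading coefficient vanishes, and T(n) = -5n² - 5n + 3.
The constant term is T(0) = 3.

3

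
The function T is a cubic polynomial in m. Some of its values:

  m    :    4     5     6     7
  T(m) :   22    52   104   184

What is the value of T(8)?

Write T(m) = am³ + bm² + cm + d; the 4 given values yield a linear system in the 4 coefficients.
Solving, T(m) = m³ - 4m² + 5m + 2.
Then T(8) = 298.

298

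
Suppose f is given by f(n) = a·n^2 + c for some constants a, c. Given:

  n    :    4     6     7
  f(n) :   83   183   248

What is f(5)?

From f(4) = 83 and f(6) = 183: 16a + c = 83 and 36a + c = 183.
Subtracting: 20a = 100, so a = 5; then c = 83 − 5·16 = 3.
So f(n) = 5n² + 3, and f(5) = 128.

128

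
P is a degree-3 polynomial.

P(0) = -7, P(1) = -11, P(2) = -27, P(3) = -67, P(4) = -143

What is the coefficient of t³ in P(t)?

-2

Write P(t) = at³ + bt² + ct + d; the 5 given values yield a linear system in the 4 coefficients.
Solving, P(t) = -2t³ - 2t - 7.
The coefficient of t³ is -2.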